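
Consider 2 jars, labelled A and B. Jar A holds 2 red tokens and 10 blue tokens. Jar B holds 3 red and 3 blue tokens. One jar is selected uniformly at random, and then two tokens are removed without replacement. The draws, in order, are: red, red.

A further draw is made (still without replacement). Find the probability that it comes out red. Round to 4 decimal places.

For each hypothesis, P(data | H) works out to: P(data | jar A) = (2/12)(1/11) = 1/66; P(data | jar B) = (3/6)(2/5) = 1/5.
The prior-weighted likelihoods are 1/2 · 1/66 = 1/132, 1/2 · 1/5 = 1/10; summing to 71/660.
The posterior is then P(jar A | data) = 5/71, P(jar B | data) = 66/71.
The predictive probability is P(red next | data) = (0)(5/71) + (1/4)(66/71) = 33/142.

0.2324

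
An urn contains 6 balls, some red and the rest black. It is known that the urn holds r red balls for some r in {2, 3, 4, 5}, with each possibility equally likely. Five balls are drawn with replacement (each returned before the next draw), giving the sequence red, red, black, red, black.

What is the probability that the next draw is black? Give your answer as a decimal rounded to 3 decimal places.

0.416

The likelihood of the observed sequence under each hypothesis: P(data | r = 2) = (2/6)(2/6)(4/6)(2/6)(4/6) = 0.016461; P(data | r = 3) = (3/6)(3/6)(3/6)(3/6)(3/6) = 0.03125; P(data | r = 4) = (4/6)(4/6)(2/6)(4/6)(2/6) = 0.032922; P(data | r = 5) = (5/6)(5/6)(1/6)(5/6)(1/6) = 0.016075.
Multiplying each by its prior: 1/4 · 0.016461 = 0.0041152, 1/4 · 0.03125 = 0.0078125, 1/4 · 0.032922 = 0.0082305, 1/4 · 0.016075 = 0.0040188; summing to 0.024177.
Normalising, the posterior is P(r = 2 | data) = 0.17021, P(r = 3 | data) = 0.32314, P(r = 4 | data) = 0.34043, P(r = 5 | data) = 0.16622.
So P(black next | data) = Σ P(black next | H) P(H | data) = (2/3)(0.17021) + (1/2)(0.32314) + (1/3)(0.34043) + (1/6)(0.16622) = 0.41622.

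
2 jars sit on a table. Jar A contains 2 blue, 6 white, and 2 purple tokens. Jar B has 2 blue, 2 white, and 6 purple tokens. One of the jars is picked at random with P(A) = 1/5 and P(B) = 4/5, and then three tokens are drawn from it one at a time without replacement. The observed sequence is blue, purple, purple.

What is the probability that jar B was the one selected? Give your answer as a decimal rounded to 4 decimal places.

For each hypothesis, P(data | H) works out to: P(data | jar A) = (2/10)(2/9)(1/8) = 1/180; P(data | jar B) = (2/10)(6/9)(5/8) = 1/12.
The prior-weighted likelihoods are 1/5 · 1/180 = 1/900, 4/5 · 1/12 = 1/15; these sum to 61/900.
Therefore the posterior P(jar B | data) = (1/15) / (61/900) = 60/61.

0.9836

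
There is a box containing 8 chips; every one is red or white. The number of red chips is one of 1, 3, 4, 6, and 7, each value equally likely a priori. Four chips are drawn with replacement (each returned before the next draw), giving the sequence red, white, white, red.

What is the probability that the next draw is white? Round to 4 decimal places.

0.4891

For each hypothesis, P(data | H) works out to: P(data | r = 1) = (1/8)(7/8)(7/8)(1/8) = 0.011963; P(data | r = 3) = (3/8)(5/8)(5/8)(3/8) = 0.054932; P(data | r = 4) = (4/8)(4/8)(4/8)(4/8) = 0.0625; P(data | r = 6) = (6/8)(2/8)(2/8)(6/8) = 0.035156; P(data | r = 7) = (7/8)(1/8)(1/8)(7/8) = 0.011963.
Weighting by the prior gives 1/5 · 0.011963 = 0.0023926, 1/5 · 0.054932 = 0.010986, 1/5 · 0.0625 = 0.0125, 1/5 · 0.035156 = 0.0070313, 1/5 · 0.011963 = 0.0023926; summing to 0.035303.
The posterior is then P(r = 1 | data) = 0.067773, P(r = 3 | data) = 0.3112, P(r = 4 | data) = 0.35408, P(r = 6 | data) = 0.19917, P(r = 7 | data) = 0.067773.
So P(white next | data) = Σ P(white next | H) P(H | data) = (7/8)(0.067773) + (5/8)(0.3112) + (1/2)(0.35408) + (1/4)(0.19917) + (1/8)(0.067773) = 0.48911.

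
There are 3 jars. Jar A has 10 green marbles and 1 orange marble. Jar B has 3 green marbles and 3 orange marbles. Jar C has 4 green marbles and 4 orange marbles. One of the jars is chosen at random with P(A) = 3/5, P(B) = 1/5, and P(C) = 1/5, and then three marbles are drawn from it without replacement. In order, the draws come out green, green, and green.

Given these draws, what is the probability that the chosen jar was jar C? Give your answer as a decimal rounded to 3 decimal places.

Compute the likelihood of the observed sequence for each case: P(data | jar A) = (10/11)(9/10)(8/9) = 0.72727; P(data | jar B) = (3/6)(2/5)(1/4) = 0.05; P(data | jar C) = (4/8)(3/7)(2/6) = 0.071429.
Multiplying each by its prior: 3/5 · 0.72727 = 0.43636, 1/5 · 0.05 = 0.01, 1/5 · 0.071429 = 0.014286; these sum to 0.46065.
So P(jar C | data) = (0.014286) / (0.46065) = 0.031012.

0.031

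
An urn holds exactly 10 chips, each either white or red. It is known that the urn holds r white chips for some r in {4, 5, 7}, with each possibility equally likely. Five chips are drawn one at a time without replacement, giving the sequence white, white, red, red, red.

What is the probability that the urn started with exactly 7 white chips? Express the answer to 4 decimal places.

For each hypothesis, P(data | H) works out to: P(data | r = 4) = (4/10)(3/9)(6/8)(5/7)(4/6) = 0.047619; P(data | r = 5) = (5/10)(4/9)(5/8)(4/7)(3/6) = 0.039683; P(data | r = 7) = (7/10)(6/9)(3/8)(2/7)(1/6) = 0.0083333.
Multiplying each by its prior: 1/3 · 0.047619 = 0.015873, 1/3 · 0.039683 = 0.013228, 1/3 · 0.0083333 = 0.0027778; summing to 0.031878.
Hence P(r = 7 | data) = (0.0027778) / (0.031878) = 0.087137.

0.0871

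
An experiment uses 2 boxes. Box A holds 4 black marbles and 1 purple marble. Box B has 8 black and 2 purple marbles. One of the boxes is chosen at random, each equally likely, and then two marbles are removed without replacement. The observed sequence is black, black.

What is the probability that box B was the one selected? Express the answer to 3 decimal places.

Compute the likelihood of the observed sequence for each case: P(data | box A) = (4/5)(3/4) = 3/5; P(data | box B) = (8/10)(7/9) = 28/45.
The prior-weighted likelihoods are 1/2 · 3/5 = 3/10, 1/2 · 28/45 = 14/45; with total 11/18.
Therefore the posterior P(box B | data) = (14/45) / (11/18) = 28/55.

0.509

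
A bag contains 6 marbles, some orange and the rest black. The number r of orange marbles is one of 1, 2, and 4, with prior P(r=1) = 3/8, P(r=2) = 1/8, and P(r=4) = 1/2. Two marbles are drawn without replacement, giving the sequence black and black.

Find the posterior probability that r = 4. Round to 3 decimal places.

Compute the likelihood of the observed sequence for each case: P(data | r = 1) = (5/6)(4/5) = 2/3; P(data | r = 2) = (4/6)(3/5) = 2/5; P(data | r = 4) = (2/6)(1/5) = 1/15.
Weighting by the prior gives 3/8 · 2/3 = 1/4, 1/8 · 2/5 = 1/20, 1/2 · 1/15 = 1/30; these sum to 1/3.
So P(r = 4 | data) = (1/30) / (1/3) = 1/10.

0.100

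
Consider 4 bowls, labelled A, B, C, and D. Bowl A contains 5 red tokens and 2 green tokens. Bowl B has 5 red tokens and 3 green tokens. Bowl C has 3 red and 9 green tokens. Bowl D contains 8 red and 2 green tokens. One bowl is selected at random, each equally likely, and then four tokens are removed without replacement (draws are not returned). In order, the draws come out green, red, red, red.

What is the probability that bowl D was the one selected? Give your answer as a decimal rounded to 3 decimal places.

0.344

Compute the likelihood of the observed sequence for each case: P(data | bowl A) = (2/7)(5/6)(4/5)(3/4) = 1/7; P(data | bowl B) = (3/8)(5/7)(4/6)(3/5) = 3/28; P(data | bowl C) = (9/12)(3/11)(2/10)(1/9) = 1/220; P(data | bowl D) = (2/10)(8/9)(7/8)(6/7) = 2/15.
The prior-weighted likelihoods are 1/4 · 1/7 = 1/28, 1/4 · 3/28 = 3/112, 1/4 · 1/220 = 1/880, 1/4 · 2/15 = 1/30; with total 16/165.
Hence P(bowl D | data) = (1/30) / (16/165) = 11/32.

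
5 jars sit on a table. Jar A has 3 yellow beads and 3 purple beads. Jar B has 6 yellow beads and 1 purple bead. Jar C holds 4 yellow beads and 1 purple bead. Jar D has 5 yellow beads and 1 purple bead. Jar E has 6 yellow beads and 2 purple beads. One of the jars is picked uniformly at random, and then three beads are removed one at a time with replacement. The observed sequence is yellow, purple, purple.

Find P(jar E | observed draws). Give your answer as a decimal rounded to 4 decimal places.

0.1917

For each hypothesis, P(data | H) works out to: P(data | jar A) = (3/6)(3/6)(3/6) = 0.125; P(data | jar B) = (6/7)(1/7)(1/7) = 0.017493; P(data | jar C) = (4/5)(1/5)(1/5) = 0.032; P(data | jar D) = (5/6)(1/6)(1/6) = 0.023148; P(data | jar E) = (6/8)(2/8)(2/8) = 0.046875.
The prior-weighted likelihoods are 1/5 · 0.125 = 0.025, 1/5 · 0.017493 = 0.0034985, 1/5 · 0.032 = 0.0064, 1/5 · 0.023148 = 0.0046296, 1/5 · 0.046875 = 0.009375; these sum to 0.048903.
By Bayes' rule, P(jar E | data) = (0.009375) / (0.048903) = 0.19171.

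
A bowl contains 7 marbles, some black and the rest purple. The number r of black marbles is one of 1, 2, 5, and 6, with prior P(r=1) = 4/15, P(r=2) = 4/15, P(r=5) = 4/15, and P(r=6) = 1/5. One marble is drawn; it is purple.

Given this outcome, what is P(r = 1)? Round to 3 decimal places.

0.436

Compute the likelihood of this draw for each case: P(data | r = 1) = (6/7) = 6/7; P(data | r = 2) = (5/7) = 5/7; P(data | r = 5) = (2/7) = 2/7; P(data | r = 6) = (1/7) = 1/7.
Weighting by the prior gives 4/15 · 6/7 = 8/35, 4/15 · 5/7 = 4/21, 4/15 · 2/7 = 8/105, 1/5 · 1/7 = 1/35; these sum to 11/21.
So P(r = 1 | data) = (8/35) / (11/21) = 24/55.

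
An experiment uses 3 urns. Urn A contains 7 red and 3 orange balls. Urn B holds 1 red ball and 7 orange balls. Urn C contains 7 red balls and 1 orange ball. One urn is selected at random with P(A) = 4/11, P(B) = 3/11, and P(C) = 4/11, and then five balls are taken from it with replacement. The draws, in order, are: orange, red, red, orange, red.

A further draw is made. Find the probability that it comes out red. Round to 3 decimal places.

The likelihood of the observed sequence under each hypothesis: P(data | urn A) = (3/10)(7/10)(7/10)(3/10)(7/10) = 0.03087; P(data | urn B) = (7/8)(1/8)(1/8)(7/8)(1/8) = 0.0014954; P(data | urn C) = (1/8)(7/8)(7/8)(1/8)(7/8) = 0.010468.
The prior-weighted likelihoods are 4/11 · 0.03087 = 0.011225, 3/11 · 0.0014954 = 0.00040783, 4/11 · 0.010468 = 0.0038064; these sum to 0.01544.
Dividing through by the total gives posterior P(urn A | data) = 0.72705, P(urn B | data) = 0.026414, P(urn C | data) = 0.24653.
So P(red next | data) = Σ P(red next | H) P(H | data) = (7/10)(0.72705) + (1/8)(0.026414) + (7/8)(0.24653) = 0.72796.

0.728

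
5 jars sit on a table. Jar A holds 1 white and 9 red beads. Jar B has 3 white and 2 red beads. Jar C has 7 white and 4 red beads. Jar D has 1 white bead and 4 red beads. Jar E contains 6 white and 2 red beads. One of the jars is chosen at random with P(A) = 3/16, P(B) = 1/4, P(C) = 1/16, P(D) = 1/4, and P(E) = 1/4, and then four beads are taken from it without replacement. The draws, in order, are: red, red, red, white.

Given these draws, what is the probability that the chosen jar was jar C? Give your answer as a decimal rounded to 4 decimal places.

0.0189

For each hypothesis, P(data | H) works out to: P(data | jar A) = (9/10)(8/9)(7/8)(1/7) = 0.1; P(data | jar B) = (2/5)(1/4)(0/3) = 0; P(data | jar C) = (4/11)(3/10)(2/9)(7/8) = 0.021212; P(data | jar D) = (4/5)(3/4)(2/3)(1/2) = 0.2; P(data | jar E) = (2/8)(1/7)(0/6) = 0.
Multiplying each by its prior: 3/16 · 0.1 = 0.01875, 1/4 · 0 = 0, 1/16 · 0.021212 = 0.0013258, 1/4 · 0.2 = 0.05, 1/4 · 0 = 0; summing to 0.070076.
By Bayes' rule, P(jar C | data) = (0.0013258) / (0.070076) = 0.018919.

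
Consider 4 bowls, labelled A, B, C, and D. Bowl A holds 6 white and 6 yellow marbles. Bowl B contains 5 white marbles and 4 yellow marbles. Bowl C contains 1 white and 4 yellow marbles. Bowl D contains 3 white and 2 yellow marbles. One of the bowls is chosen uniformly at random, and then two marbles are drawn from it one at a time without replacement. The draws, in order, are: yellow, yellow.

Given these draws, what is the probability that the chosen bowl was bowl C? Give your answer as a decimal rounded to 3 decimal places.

0.548

The likelihood of the observed sequence under each hypothesis: P(data | bowl A) = (6/12)(5/11) = 0.22727; P(data | bowl B) = (4/9)(3/8) = 0.16667; P(data | bowl C) = (4/5)(3/4) = 0.6; P(data | bowl D) = (2/5)(1/4) = 0.1.
The prior-weighted likelihoods are 1/4 · 0.22727 = 0.056818, 1/4 · 0.16667 = 0.041667, 1/4 · 0.6 = 0.15, 1/4 · 0.1 = 0.025; with total 0.27348.
So P(bowl C | data) = (0.15) / (0.27348) = 0.54848.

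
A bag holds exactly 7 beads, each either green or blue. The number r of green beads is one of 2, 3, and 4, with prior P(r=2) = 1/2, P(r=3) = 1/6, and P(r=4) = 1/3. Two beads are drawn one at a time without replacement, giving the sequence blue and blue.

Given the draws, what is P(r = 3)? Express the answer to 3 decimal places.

Compute the likelihood of the observed sequence for each case: P(data | r = 2) = (5/7)(4/6) = 10/21; P(data | r = 3) = (4/7)(3/6) = 2/7; P(data | r = 4) = (3/7)(2/6) = 1/7.
Weighting by the prior gives 1/2 · 10/21 = 5/21, 1/6 · 2/7 = 1/21, 1/3 · 1/7 = 1/21; with total 1/3.
Hence P(r = 3 | data) = (1/21) / (1/3) = 1/7.

0.143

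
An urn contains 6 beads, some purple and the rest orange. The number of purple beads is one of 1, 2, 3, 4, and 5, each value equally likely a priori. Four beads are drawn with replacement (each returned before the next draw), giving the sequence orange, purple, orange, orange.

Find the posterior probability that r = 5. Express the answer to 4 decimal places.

Under each hypothesis, the probability of the observed sequence is: P(data | r = 1) = (5/6)(1/6)(5/6)(5/6) = 0.096451; P(data | r = 2) = (4/6)(2/6)(4/6)(4/6) = 0.098765; P(data | r = 3) = (3/6)(3/6)(3/6)(3/6) = 0.0625; P(data | r = 4) = (2/6)(4/6)(2/6)(2/6) = 0.024691; P(data | r = 5) = (1/6)(5/6)(1/6)(1/6) = 0.003858.
The prior-weighted likelihoods are 1/5 · 0.096451 = 0.01929, 1/5 · 0.098765 = 0.019753, 1/5 · 0.0625 = 0.0125, 1/5 · 0.024691 = 0.0049383, 1/5 · 0.003858 = 0.0007716; these sum to 0.057253.
Hence P(r = 5 | data) = (0.0007716) / (0.057253) = 0.013477.

0.0135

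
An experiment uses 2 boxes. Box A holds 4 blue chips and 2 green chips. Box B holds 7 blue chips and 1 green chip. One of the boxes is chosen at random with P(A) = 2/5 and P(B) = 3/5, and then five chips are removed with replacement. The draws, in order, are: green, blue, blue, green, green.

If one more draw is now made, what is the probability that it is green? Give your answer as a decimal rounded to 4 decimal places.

For each hypothesis, P(data | H) works out to: P(data | box A) = (2/6)(4/6)(4/6)(2/6)(2/6) = 0.016461; P(data | box B) = (1/8)(7/8)(7/8)(1/8)(1/8) = 0.0014954.
Multiplying each by its prior: 2/5 · 0.016461 = 0.0065844, 3/5 · 0.0014954 = 0.00089722; these sum to 0.0074816.
Normalising, the posterior is P(box A | data) = 0.88008, P(box B | data) = 0.11992.
Averaging over the posterior, P(green next | data) = (1/3)(0.88008) + (1/8)(0.11992) = 0.30835.

0.3083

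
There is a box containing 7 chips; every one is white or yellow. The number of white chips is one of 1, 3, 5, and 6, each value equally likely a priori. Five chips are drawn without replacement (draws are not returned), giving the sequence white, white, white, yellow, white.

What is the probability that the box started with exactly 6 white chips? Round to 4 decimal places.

0.6000

For each hypothesis, P(data | H) works out to: P(data | r = 1) = (1/7)(0/6) = 0; P(data | r = 3) = (3/7)(2/6)(1/5)(4/4)(0/3) = 0; P(data | r = 5) = (5/7)(4/6)(3/5)(2/4)(2/3) = 2/21; P(data | r = 6) = (6/7)(5/6)(4/5)(1/4)(3/3) = 1/7.
The prior-weighted likelihoods are 1/4 · 0 = 0, 1/4 · 0 = 0, 1/4 · 2/21 = 1/42, 1/4 · 1/7 = 1/28; these sum to 5/84.
By Bayes' rule, P(r = 6 | data) = (1/28) / (5/84) = 3/5.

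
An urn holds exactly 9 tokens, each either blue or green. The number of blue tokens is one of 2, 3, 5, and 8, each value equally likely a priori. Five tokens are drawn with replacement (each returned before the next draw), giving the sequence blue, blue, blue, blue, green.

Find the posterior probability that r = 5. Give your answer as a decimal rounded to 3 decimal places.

0.348

The likelihood of the observed sequence under each hypothesis: P(data | r = 2) = (2/9)(2/9)(2/9)(2/9)(7/9) = 0.0018967; P(data | r = 3) = (3/9)(3/9)(3/9)(3/9)(6/9) = 0.0082305; P(data | r = 5) = (5/9)(5/9)(5/9)(5/9)(4/9) = 0.042338; P(data | r = 8) = (8/9)(8/9)(8/9)(8/9)(1/9) = 0.069366.
Weighting by the prior gives 1/4 · 0.0018967 = 0.00047418, 1/4 · 0.0082305 = 0.0020576, 1/4 · 0.042338 = 0.010584, 1/4 · 0.069366 = 0.017342; with total 0.030458.
By Bayes' rule, P(r = 5 | data) = (0.010584) / (0.030458) = 0.34751.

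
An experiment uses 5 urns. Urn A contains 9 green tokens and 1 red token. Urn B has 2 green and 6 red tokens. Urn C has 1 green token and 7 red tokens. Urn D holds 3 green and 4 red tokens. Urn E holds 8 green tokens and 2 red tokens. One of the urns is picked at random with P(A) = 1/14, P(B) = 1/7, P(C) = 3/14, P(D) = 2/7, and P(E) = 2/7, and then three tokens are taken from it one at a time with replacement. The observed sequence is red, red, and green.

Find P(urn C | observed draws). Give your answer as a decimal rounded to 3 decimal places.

0.227

Compute the likelihood of the observed sequence for each case: P(data | urn A) = (1/10)(1/10)(9/10) = 0.009; P(data | urn B) = (6/8)(6/8)(2/8) = 0.14062; P(data | urn C) = (7/8)(7/8)(1/8) = 0.095703; P(data | urn D) = (4/7)(4/7)(3/7) = 0.13994; P(data | urn E) = (2/10)(2/10)(8/10) = 0.032.
Weighting by the prior gives 1/14 · 0.009 = 0.00064286, 1/7 · 0.14062 = 0.020089, 3/14 · 0.095703 = 0.020508, 2/7 · 0.13994 = 0.039983, 2/7 · 0.032 = 0.0091429; these sum to 0.090366.
So P(urn C | data) = (0.020508) / (0.090366) = 0.22694.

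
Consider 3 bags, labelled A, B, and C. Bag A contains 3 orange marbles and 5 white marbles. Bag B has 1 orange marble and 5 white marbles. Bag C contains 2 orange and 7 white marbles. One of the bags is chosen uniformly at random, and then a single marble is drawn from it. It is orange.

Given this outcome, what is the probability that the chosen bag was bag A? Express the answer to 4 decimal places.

0.4909

Compute the likelihood of this draw for each case: P(data | bag A) = (3/8) = 3/8; P(data | bag B) = (1/6) = 1/6; P(data | bag C) = (2/9) = 2/9.
Weighting by the prior gives 1/3 · 3/8 = 1/8, 1/3 · 1/6 = 1/18, 1/3 · 2/9 = 2/27; with total 55/216.
By Bayes' rule, P(bag A | data) = (1/8) / (55/216) = 27/55.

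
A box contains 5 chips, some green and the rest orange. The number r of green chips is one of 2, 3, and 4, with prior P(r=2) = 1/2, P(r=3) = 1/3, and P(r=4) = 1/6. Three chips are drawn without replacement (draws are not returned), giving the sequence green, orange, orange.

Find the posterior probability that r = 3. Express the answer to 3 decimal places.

For each hypothesis, P(data | H) works out to: P(data | r = 2) = (2/5)(3/4)(2/3) = 1/5; P(data | r = 3) = (3/5)(2/4)(1/3) = 1/10; P(data | r = 4) = (4/5)(1/4)(0/3) = 0.
The prior-weighted likelihoods are 1/2 · 1/5 = 1/10, 1/3 · 1/10 = 1/30, 1/6 · 0 = 0; summing to 2/15.
Therefore the posterior P(r = 3 | data) = (1/30) / (2/15) = 1/4.

0.250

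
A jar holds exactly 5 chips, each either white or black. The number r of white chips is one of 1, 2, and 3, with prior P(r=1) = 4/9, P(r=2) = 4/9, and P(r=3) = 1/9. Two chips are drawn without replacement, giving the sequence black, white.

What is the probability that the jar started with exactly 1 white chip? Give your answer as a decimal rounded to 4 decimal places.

0.3478

For each hypothesis, P(data | H) works out to: P(data | r = 1) = (4/5)(1/4) = 1/5; P(data | r = 2) = (3/5)(2/4) = 3/10; P(data | r = 3) = (2/5)(3/4) = 3/10.
The prior-weighted likelihoods are 4/9 · 1/5 = 4/45, 4/9 · 3/10 = 2/15, 1/9 · 3/10 = 1/30; with total 23/90.
By Bayes' rule, P(r = 1 | data) = (4/45) / (23/90) = 8/23.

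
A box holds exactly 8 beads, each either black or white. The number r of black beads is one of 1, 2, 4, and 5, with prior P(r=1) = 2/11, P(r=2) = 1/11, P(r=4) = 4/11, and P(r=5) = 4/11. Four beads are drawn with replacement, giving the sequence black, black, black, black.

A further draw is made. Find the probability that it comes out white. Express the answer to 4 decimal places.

For each hypothesis, P(data | H) works out to: P(data | r = 1) = (1/8)(1/8)(1/8)(1/8) = 0.00024414; P(data | r = 2) = (2/8)(2/8)(2/8)(2/8) = 0.0039062; P(data | r = 4) = (4/8)(4/8)(4/8)(4/8) = 0.0625; P(data | r = 5) = (5/8)(5/8)(5/8)(5/8) = 0.15259.
Multiplying each by its prior: 2/11 · 0.00024414 = 4.4389e-05, 1/11 · 0.0039062 = 0.00035511, 4/11 · 0.0625 = 0.022727, 4/11 · 0.15259 = 0.055487; these sum to 0.078613.
The posterior is then P(r = 1 | data) = 0.00056465, P(r = 2 | data) = 0.0045172, P(r = 4 | data) = 0.2891, P(r = 5 | data) = 0.70582.
So P(white next | data) = Σ P(white next | H) P(H | data) = (7/8)(0.00056465) + (3/4)(0.0045172) + (1/2)(0.2891) + (3/8)(0.70582) = 0.41311.

0.4131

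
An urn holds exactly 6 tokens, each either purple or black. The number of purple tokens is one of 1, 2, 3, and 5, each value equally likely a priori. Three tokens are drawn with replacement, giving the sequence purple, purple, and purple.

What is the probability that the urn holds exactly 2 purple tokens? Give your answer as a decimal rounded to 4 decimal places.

Under each hypothesis, the probability of the observed sequence is: P(data | r = 1) = (1/6)(1/6)(1/6) = 1/216; P(data | r = 2) = (2/6)(2/6)(2/6) = 1/27; P(data | r = 3) = (3/6)(3/6)(3/6) = 1/8; P(data | r = 5) = (5/6)(5/6)(5/6) = 125/216.
Weighting by the prior gives 1/4 · 1/216 = 1/864, 1/4 · 1/27 = 1/108, 1/4 · 1/8 = 1/32, 1/4 · 125/216 = 125/864; these sum to 161/864.
So P(r = 2 | data) = (1/108) / (161/864) = 8/161.

0.0497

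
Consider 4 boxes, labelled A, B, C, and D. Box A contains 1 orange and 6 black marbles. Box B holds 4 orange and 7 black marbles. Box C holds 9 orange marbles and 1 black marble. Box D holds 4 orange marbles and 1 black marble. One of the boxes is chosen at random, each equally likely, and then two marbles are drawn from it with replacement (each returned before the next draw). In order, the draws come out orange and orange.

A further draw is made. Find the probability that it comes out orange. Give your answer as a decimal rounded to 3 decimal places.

0.806

Compute the likelihood of the observed sequence for each case: P(data | box A) = (1/7)(1/7) = 0.020408; P(data | box B) = (4/11)(4/11) = 0.13223; P(data | box C) = (9/10)(9/10) = 0.81; P(data | box D) = (4/5)(4/5) = 0.64.
Weighting by the prior gives 1/4 · 0.020408 = 0.005102, 1/4 · 0.13223 = 0.033058, 1/4 · 0.81 = 0.2025, 1/4 · 0.64 = 0.16; with total 0.40066.
Dividing through by the total gives posterior P(box A | data) = 0.012734, P(box B | data) = 0.082509, P(box C | data) = 0.50542, P(box D | data) = 0.39934.
The predictive probability is P(orange next | data) = (1/7)(0.012734) + (4/11)(0.082509) + (9/10)(0.50542) + (4/5)(0.39934) = 0.80617.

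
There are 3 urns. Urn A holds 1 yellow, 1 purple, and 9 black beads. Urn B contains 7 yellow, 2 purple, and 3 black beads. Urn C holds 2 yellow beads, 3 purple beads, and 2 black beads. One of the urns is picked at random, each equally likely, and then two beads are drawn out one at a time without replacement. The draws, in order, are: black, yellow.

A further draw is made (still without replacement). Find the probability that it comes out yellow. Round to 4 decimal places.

Under each hypothesis, the probability of the observed sequence is: P(data | urn A) = (9/11)(1/10) = 0.081818; P(data | urn B) = (3/12)(7/11) = 0.15909; P(data | urn C) = (2/7)(2/6) = 0.095238.
Multiplying each by its prior: 1/3 · 0.081818 = 0.027273, 1/3 · 0.15909 = 0.05303, 1/3 · 0.095238 = 0.031746; these sum to 0.11205.
Dividing through by the total gives posterior P(urn A | data) = 0.2434, P(urn B | data) = 0.47328, P(urn C | data) = 0.28332.
So P(yellow next | data) = Σ P(yellow next | H) P(H | data) = (0)(0.2434) + (3/5)(0.47328) + (1/5)(0.28332) = 0.34063.

0.3406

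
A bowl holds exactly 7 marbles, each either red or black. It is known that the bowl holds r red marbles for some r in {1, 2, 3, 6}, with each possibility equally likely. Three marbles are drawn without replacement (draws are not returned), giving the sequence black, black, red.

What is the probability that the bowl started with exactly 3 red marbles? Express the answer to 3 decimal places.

0.340

For each hypothesis, P(data | H) works out to: P(data | r = 1) = (6/7)(5/6)(1/5) = 1/7; P(data | r = 2) = (5/7)(4/6)(2/5) = 4/21; P(data | r = 3) = (4/7)(3/6)(3/5) = 6/35; P(data | r = 6) = (1/7)(0/6) = 0.
Multiplying each by its prior: 1/4 · 1/7 = 1/28, 1/4 · 4/21 = 1/21, 1/4 · 6/35 = 3/70, 1/4 · 0 = 0; summing to 53/420.
So P(r = 3 | data) = (3/70) / (53/420) = 18/53.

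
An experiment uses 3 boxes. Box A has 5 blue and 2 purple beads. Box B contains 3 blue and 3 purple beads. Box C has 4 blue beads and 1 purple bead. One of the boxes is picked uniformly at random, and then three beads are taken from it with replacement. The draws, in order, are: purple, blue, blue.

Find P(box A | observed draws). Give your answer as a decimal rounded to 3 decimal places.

0.366

For each hypothesis, P(data | H) works out to: P(data | box A) = (2/7)(5/7)(5/7) = 0.14577; P(data | box B) = (3/6)(3/6)(3/6) = 0.125; P(data | box C) = (1/5)(4/5)(4/5) = 0.128.
Multiplying each by its prior: 1/3 · 0.14577 = 0.048591, 1/3 · 0.125 = 0.041667, 1/3 · 0.128 = 0.042667; with total 0.13292.
So P(box A | data) = (0.048591) / (0.13292) = 0.36555.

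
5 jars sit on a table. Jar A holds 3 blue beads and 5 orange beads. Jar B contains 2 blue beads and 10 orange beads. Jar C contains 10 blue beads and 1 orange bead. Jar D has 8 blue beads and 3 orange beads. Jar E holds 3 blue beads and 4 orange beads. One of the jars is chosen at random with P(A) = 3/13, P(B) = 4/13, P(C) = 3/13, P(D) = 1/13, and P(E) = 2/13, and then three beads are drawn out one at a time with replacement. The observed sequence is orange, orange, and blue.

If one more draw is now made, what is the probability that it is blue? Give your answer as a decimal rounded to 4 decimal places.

For each hypothesis, P(data | H) works out to: P(data | jar A) = (5/8)(5/8)(3/8) = 0.14648; P(data | jar B) = (10/12)(10/12)(2/12) = 0.11574; P(data | jar C) = (1/11)(1/11)(10/11) = 0.0075131; P(data | jar D) = (3/11)(3/11)(8/11) = 0.054095; P(data | jar E) = (4/7)(4/7)(3/7) = 0.13994.
Weighting by the prior gives 3/13 · 0.14648 = 0.033804, 4/13 · 0.11574 = 0.035613, 3/13 · 0.0075131 = 0.0017338, 1/13 · 0.054095 = 0.0041611, 2/13 · 0.13994 = 0.021529; with total 0.096841.
The posterior is then P(jar A | data) = 0.34907, P(jar B | data) = 0.36774, P(jar C | data) = 0.017904, P(jar D | data) = 0.042969, P(jar E | data) = 0.22232.
The predictive probability is P(blue next | data) = (3/8)(0.34907) + (1/6)(0.36774) + (10/11)(0.017904) + (8/11)(0.042969) + (3/7)(0.22232) = 0.335.

0.3350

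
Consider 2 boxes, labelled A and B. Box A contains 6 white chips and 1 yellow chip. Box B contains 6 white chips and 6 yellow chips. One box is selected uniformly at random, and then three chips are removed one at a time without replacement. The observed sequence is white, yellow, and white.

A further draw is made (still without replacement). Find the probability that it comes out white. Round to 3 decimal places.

The likelihood of the observed sequence under each hypothesis: P(data | box A) = (6/7)(1/6)(5/5) = 1/7; P(data | box B) = (6/12)(6/11)(5/10) = 3/22.
Multiplying each by its prior: 1/2 · 1/7 = 1/14, 1/2 · 3/22 = 3/44; with total 43/308.
Dividing through by the total gives posterior P(box A | data) = 22/43, P(box B | data) = 21/43.
Averaging over the posterior, P(white next | data) = (1)(22/43) + (4/9)(21/43) = 94/129.

0.729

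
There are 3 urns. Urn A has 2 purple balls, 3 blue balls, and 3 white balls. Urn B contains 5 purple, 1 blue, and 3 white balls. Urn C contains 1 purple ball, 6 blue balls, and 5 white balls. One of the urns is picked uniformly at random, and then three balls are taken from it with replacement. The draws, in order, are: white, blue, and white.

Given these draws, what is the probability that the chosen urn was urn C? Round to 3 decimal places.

The likelihood of the observed sequence under each hypothesis: P(data | urn A) = (3/8)(3/8)(3/8) = 0.052734; P(data | urn B) = (3/9)(1/9)(3/9) = 0.012346; P(data | urn C) = (5/12)(6/12)(5/12) = 0.086806.
The prior-weighted likelihoods are 1/3 · 0.052734 = 0.017578, 1/3 · 0.012346 = 0.0041152, 1/3 · 0.086806 = 0.028935; with total 0.050629.
By Bayes' rule, P(urn C | data) = (0.028935) / (0.050629) = 0.57152.

0.572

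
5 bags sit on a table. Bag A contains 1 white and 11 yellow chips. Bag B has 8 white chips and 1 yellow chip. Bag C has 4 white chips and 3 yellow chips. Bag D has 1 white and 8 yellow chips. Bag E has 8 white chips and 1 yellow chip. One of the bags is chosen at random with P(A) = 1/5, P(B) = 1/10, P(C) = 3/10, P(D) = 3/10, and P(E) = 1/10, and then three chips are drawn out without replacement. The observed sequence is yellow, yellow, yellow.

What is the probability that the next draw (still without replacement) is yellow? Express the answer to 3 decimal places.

Compute the likelihood of the observed sequence for each case: P(data | bag A) = (11/12)(10/11)(9/10) = 3/4; P(data | bag B) = (1/9)(0/8) = 0; P(data | bag C) = (3/7)(2/6)(1/5) = 1/35; P(data | bag D) = (8/9)(7/8)(6/7) = 2/3; P(data | bag E) = (1/9)(0/8) = 0.
The prior-weighted likelihoods are 1/5 · 3/4 = 3/20, 1/10 · 0 = 0, 3/10 · 1/35 = 3/350, 3/10 · 2/3 = 1/5, 1/10 · 0 = 0; these sum to 251/700.
Dividing through by the total gives posterior P(bag A | data) = 105/251, P(bag B | data) = 0, P(bag C | data) = 6/251, P(bag D | data) = 140/251, P(bag E | data) = 0.
The predictive probability is P(yellow next | data) = (8/9)(105/251) + (0)(6/251) + (5/6)(140/251) = 210/251.

0.837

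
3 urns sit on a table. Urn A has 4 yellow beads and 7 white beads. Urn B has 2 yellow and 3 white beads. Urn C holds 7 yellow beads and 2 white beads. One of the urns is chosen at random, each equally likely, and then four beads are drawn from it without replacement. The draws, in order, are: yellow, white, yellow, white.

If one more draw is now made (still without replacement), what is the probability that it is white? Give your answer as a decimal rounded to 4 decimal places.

0.7599

Compute the likelihood of the observed sequence for each case: P(data | urn A) = (4/11)(7/10)(3/9)(6/8) = 0.063636; P(data | urn B) = (2/5)(3/4)(1/3)(2/2) = 0.1; P(data | urn C) = (7/9)(2/8)(6/7)(1/6) = 0.027778.
The prior-weighted likelihoods are 1/3 · 0.063636 = 0.021212, 1/3 · 0.1 = 0.033333, 1/3 · 0.027778 = 0.0092593; these sum to 0.063805.
The posterior is then P(urn A | data) = 0.33245, P(urn B | data) = 0.52243, P(urn C | data) = 0.14512.
So P(white next | data) = Σ P(white next | H) P(H | data) = (5/7)(0.33245) + (1)(0.52243) + (0)(0.14512) = 0.75989.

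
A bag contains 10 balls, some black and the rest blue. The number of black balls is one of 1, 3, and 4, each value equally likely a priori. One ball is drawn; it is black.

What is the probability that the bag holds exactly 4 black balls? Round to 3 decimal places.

0.500

For each hypothesis, P(data | H) works out to: P(data | r = 1) = (1/10) = 1/10; P(data | r = 3) = (3/10) = 3/10; P(data | r = 4) = (4/10) = 2/5.
Multiplying each by its prior: 1/3 · 1/10 = 1/30, 1/3 · 3/10 = 1/10, 1/3 · 2/5 = 2/15; these sum to 4/15.
By Bayes' rule, P(r = 4 | data) = (2/15) / (4/15) = 1/2.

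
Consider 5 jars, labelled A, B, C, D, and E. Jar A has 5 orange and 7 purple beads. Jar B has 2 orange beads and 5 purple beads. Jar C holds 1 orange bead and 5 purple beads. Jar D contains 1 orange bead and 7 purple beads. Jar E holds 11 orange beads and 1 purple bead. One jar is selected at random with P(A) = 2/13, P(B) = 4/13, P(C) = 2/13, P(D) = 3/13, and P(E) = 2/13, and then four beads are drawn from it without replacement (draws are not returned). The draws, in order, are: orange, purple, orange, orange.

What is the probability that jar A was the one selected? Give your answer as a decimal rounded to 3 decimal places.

0.298

Under each hypothesis, the probability of the observed sequence is: P(data | jar A) = (5/12)(7/11)(4/10)(3/9) = 0.035354; P(data | jar B) = (2/7)(5/6)(1/5)(0/4) = 0; P(data | jar C) = (1/6)(5/5)(0/4) = 0; P(data | jar D) = (1/8)(7/7)(0/6) = 0; P(data | jar E) = (11/12)(1/11)(10/10)(9/9) = 0.083333.
The prior-weighted likelihoods are 2/13 · 0.035354 = 0.005439, 4/13 · 0 = 0, 2/13 · 0 = 0, 3/13 · 0 = 0, 2/13 · 0.083333 = 0.012821; with total 0.01826.
Therefore the posterior P(jar A | data) = (0.005439) / (0.01826) = 0.29787.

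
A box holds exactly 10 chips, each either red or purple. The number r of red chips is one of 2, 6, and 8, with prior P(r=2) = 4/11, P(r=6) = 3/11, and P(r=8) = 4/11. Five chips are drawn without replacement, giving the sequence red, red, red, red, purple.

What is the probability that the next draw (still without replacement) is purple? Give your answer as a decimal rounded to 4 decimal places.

0.2973

Under each hypothesis, the probability of the observed sequence is: P(data | r = 2) = (2/10)(1/9)(0/8) = 0; P(data | r = 6) = (6/10)(5/9)(4/8)(3/7)(4/6) = 1/21; P(data | r = 8) = (8/10)(7/9)(6/8)(5/7)(2/6) = 1/9.
The prior-weighted likelihoods are 4/11 · 0 = 0, 3/11 · 1/21 = 1/77, 4/11 · 1/9 = 4/99; summing to 37/693.
Normalising, the posterior is P(r = 2 | data) = 0, P(r = 6 | data) = 9/37, P(r = 8 | data) = 28/37.
Averaging over the posterior, P(purple next | data) = (3/5)(9/37) + (1/5)(28/37) = 11/37.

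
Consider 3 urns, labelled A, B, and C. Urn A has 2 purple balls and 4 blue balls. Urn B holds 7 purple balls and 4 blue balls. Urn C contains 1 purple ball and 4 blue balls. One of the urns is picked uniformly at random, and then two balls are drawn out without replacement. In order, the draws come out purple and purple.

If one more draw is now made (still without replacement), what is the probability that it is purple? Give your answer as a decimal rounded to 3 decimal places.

0.473

Compute the likelihood of the observed sequence for each case: P(data | urn A) = (2/6)(1/5) = 1/15; P(data | urn B) = (7/11)(6/10) = 21/55; P(data | urn C) = (1/5)(0/4) = 0.
Weighting by the prior gives 1/3 · 1/15 = 1/45, 1/3 · 21/55 = 7/55, 1/3 · 0 = 0; summing to 74/495.
Dividing through by the total gives posterior P(urn A | data) = 11/74, P(urn B | data) = 63/74, P(urn C | data) = 0.
Averaging over the posterior, P(purple next | data) = (0)(11/74) + (5/9)(63/74) = 35/74.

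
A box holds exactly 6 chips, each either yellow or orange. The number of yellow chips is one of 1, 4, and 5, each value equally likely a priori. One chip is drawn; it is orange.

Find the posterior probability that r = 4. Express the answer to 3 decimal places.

Under each hypothesis, the probability of this draw is: P(data | r = 1) = (5/6) = 5/6; P(data | r = 4) = (2/6) = 1/3; P(data | r = 5) = (1/6) = 1/6.
The prior-weighted likelihoods are 1/3 · 5/6 = 5/18, 1/3 · 1/3 = 1/9, 1/3 · 1/6 = 1/18; summing to 4/9.
Hence P(r = 4 | data) = (1/9) / (4/9) = 1/4.

0.250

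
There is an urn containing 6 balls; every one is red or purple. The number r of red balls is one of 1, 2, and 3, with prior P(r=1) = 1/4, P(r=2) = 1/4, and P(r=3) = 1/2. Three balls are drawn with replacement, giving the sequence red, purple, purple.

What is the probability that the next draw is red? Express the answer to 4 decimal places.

Under each hypothesis, the probability of the observed sequence is: P(data | r = 1) = (1/6)(5/6)(5/6) = 25/216; P(data | r = 2) = (2/6)(4/6)(4/6) = 4/27; P(data | r = 3) = (3/6)(3/6)(3/6) = 1/8.
The prior-weighted likelihoods are 1/4 · 25/216 = 25/864, 1/4 · 4/27 = 1/27, 1/2 · 1/8 = 1/16; with total 37/288.
Normalising, the posterior is P(r = 1 | data) = 25/111, P(r = 2 | data) = 32/111, P(r = 3 | data) = 18/37.
Averaging over the posterior, P(red next | data) = (1/6)(25/111) + (1/3)(32/111) + (1/2)(18/37) = 251/666.

0.3769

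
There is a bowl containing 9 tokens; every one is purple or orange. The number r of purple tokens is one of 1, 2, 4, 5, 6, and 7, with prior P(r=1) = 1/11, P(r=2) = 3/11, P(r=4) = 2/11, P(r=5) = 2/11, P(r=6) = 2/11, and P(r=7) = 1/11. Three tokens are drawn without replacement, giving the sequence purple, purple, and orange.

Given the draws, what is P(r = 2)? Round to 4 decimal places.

For each hypothesis, P(data | H) works out to: P(data | r = 1) = (1/9)(0/8) = 0; P(data | r = 2) = (2/9)(1/8)(7/7) = 0.027778; P(data | r = 4) = (4/9)(3/8)(5/7) = 0.11905; P(data | r = 5) = (5/9)(4/8)(4/7) = 0.15873; P(data | r = 6) = (6/9)(5/8)(3/7) = 0.17857; P(data | r = 7) = (7/9)(6/8)(2/7) = 0.16667.
Weighting by the prior gives 1/11 · 0 = 0, 3/11 · 0.027778 = 0.0075758, 2/11 · 0.11905 = 0.021645, 2/11 · 0.15873 = 0.02886, 2/11 · 0.17857 = 0.032468, 1/11 · 0.16667 = 0.015152; these sum to 0.1057.
By Bayes' rule, P(r = 2 | data) = (0.0075758) / (0.1057) = 0.071672.

0.0717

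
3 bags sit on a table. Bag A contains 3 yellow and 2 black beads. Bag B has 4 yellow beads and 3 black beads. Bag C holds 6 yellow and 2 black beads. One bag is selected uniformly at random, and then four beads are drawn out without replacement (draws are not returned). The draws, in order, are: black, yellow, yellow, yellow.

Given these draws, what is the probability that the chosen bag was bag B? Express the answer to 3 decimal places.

0.261

Compute the likelihood of the observed sequence for each case: P(data | bag A) = (2/5)(3/4)(2/3)(1/2) = 1/10; P(data | bag B) = (3/7)(4/6)(3/5)(2/4) = 3/35; P(data | bag C) = (2/8)(6/7)(5/6)(4/5) = 1/7.
The prior-weighted likelihoods are 1/3 · 1/10 = 1/30, 1/3 · 3/35 = 1/35, 1/3 · 1/7 = 1/21; with total 23/210.
By Bayes' rule, P(bag B | data) = (1/35) / (23/210) = 6/23.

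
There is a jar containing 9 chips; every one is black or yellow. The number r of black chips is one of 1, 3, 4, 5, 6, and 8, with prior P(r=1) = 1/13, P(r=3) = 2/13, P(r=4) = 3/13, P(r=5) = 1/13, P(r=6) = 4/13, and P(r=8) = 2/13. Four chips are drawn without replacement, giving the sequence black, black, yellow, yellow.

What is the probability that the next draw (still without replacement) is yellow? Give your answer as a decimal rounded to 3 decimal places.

0.471

Under each hypothesis, the probability of the observed sequence is: P(data | r = 1) = (1/9)(0/8) = 0; P(data | r = 3) = (3/9)(2/8)(6/7)(5/6) = 0.059524; P(data | r = 4) = (4/9)(3/8)(5/7)(4/6) = 0.079365; P(data | r = 5) = (5/9)(4/8)(4/7)(3/6) = 0.079365; P(data | r = 6) = (6/9)(5/8)(3/7)(2/6) = 0.059524; P(data | r = 8) = (8/9)(7/8)(1/7)(0/6) = 0.
Weighting by the prior gives 1/13 · 0 = 0, 2/13 · 0.059524 = 0.0091575, 3/13 · 0.079365 = 0.018315, 1/13 · 0.079365 = 0.006105, 4/13 · 0.059524 = 0.018315, 2/13 · 0 = 0; summing to 0.051893.
Dividing through by the total gives posterior P(r = 1 | data) = 0, P(r = 3 | data) = 0.17647, P(r = 4 | data) = 0.35294, P(r = 5 | data) = 0.11765, P(r = 6 | data) = 0.35294, P(r = 8 | data) = 0.
The predictive probability is P(yellow next | data) = (4/5)(0.17647) + (3/5)(0.35294) + (2/5)(0.11765) + (1/5)(0.35294) = 0.47059.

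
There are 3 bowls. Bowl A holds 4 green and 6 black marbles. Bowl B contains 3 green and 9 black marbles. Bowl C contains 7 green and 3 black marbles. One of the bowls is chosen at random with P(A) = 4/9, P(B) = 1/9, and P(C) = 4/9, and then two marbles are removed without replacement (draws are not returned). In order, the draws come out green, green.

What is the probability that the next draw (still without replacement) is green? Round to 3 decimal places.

For each hypothesis, P(data | H) works out to: P(data | bowl A) = (4/10)(3/9) = 2/15; P(data | bowl B) = (3/12)(2/11) = 1/22; P(data | bowl C) = (7/10)(6/9) = 7/15.
Multiplying each by its prior: 4/9 · 2/15 = 8/135, 1/9 · 1/22 = 1/198, 4/9 · 7/15 = 28/135; these sum to 269/990.
The posterior is then P(bowl A | data) = 176/807, P(bowl B | data) = 5/269, P(bowl C | data) = 616/807.
The predictive probability is P(green next | data) = (1/4)(176/807) + (1/10)(5/269) + (5/8)(616/807) = 287/538.

0.533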